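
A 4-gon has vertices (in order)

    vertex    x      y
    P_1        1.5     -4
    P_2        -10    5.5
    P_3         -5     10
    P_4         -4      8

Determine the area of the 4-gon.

50.125

Σ = (-31.75) + (-72.5) + (0) + (4) = -100.25
Area = |Σ|/2 = 50.125.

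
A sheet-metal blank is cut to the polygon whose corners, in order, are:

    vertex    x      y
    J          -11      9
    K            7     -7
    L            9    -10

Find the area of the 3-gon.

11

Apply Gauss's area formula: 2A = Σ (x_i·y_{i+1} − x_{i+1}·y_i), indices taken mod 3.
Σ = (14) + (-7) + (-29) = -22
Area = |Σ|/2 = 11.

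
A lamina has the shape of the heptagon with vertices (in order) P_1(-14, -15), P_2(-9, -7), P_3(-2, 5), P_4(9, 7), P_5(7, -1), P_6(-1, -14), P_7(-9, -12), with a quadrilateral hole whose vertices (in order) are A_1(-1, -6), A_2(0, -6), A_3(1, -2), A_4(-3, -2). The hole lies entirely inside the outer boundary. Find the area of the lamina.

Outer boundary:
Cross-terms: -37, -59, -59, -58, -99, -114, -33  ⇒  Σ = -459
Area = |Σ|/2 = 229.5.
Hole:
Σ = (6) + (6) + (-8) + (16) = 20
Area = |Σ|/2 = 10.
Net area = 229.5 − 10 = 219.5.

219.5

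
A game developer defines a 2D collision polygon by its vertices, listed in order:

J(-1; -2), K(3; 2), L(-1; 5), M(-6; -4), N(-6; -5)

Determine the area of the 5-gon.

Apply the surveyor's formula: 2A = Σ (x_i·y_{i+1} − x_{i+1}·y_i), indices taken mod 5.
Σ = (4) + (17) + (34) + (6) + (7) = 68
Area = |Σ|/2 = 34.

34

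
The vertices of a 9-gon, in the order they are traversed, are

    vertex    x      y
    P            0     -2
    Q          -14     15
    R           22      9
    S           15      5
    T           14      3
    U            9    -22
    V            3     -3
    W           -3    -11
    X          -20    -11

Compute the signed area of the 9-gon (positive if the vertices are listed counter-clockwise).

Σ = (-28) + (-456) + (-25) + (-25) + (-335) + (39) + (-42) + (-187) + (40) = -1019
Signed area = Σ/2 = -509.5 (negative ⇒ clockwise traversal).

-509.5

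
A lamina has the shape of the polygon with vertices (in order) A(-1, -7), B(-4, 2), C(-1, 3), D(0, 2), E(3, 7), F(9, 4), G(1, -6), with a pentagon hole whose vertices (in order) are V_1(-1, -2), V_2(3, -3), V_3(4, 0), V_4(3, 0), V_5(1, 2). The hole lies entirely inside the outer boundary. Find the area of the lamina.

Outer boundary:
Apply the surveyor's formula: 2A = Σ (x_i·y_{i+1} − x_{i+1}·y_i), indices taken mod 7.
Cross-terms: -30, -10, -2, -6, -51, -58, -13  ⇒  Σ = -170
Area = |Σ|/2 = 85.
Hole:
Cross-terms: 9, 12, 0, 6, 0  ⇒  Σ = 27
Area = |Σ|/2 = 13.5.
Net area = 85 − 13.5 = 71.5.

71.5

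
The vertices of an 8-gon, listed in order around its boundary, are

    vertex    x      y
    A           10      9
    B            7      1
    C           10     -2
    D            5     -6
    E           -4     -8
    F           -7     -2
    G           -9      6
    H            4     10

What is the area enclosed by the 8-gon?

238.5

A→B: (10)(1) − (7)(9) = -53
B→C: (7)(-2) − (10)(1) = -24
C→D: (10)(-6) − (5)(-2) = -50
D→E: (5)(-8) − (-4)(-6) = -64
E→F: (-4)(-2) − (-7)(-8) = -48
F→G: (-7)(6) − (-9)(-2) = -60
G→H: (-9)(10) − (4)(6) = -114
H→A: (4)(9) − (10)(10) = -64
Σ = -477
Area = |Σ|/2 = 238.5.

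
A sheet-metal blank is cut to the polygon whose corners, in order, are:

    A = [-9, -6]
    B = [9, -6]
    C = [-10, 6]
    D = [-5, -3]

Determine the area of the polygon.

82.5

Apply the surveyor's formula: 2A = Σ (x_i·y_{i+1} − x_{i+1}·y_i), indices taken mod 4.
Cross-terms: 108, -6, 60, 3  ⇒  Σ = 165
Area = |Σ|/2 = 82.5.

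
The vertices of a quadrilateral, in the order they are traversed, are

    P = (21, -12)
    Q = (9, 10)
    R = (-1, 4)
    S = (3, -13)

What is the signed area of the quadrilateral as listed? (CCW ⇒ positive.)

Apply the shoelace formula: 2A = Σ (x_i·y_{i+1} − x_{i+1}·y_i), indices taken mod 4.
P→Q: (21)(10) − (9)(-12) = 318
Q→R: (9)(4) − (-1)(10) = 46
R→S: (-1)(-13) − (3)(4) = 1
S→P: (3)(-12) − (21)(-13) = 237
Σ = 602
Signed area = Σ/2 = 301 (positive ⇒ counter-clockwise traversal).

301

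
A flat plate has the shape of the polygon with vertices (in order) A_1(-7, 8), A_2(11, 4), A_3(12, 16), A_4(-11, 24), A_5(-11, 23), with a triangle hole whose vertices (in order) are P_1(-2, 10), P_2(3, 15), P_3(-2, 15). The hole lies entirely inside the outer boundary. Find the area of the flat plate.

267.5

Outer boundary:
Apply Gauss's area formula: 2A = Σ (x_i·y_{i+1} − x_{i+1}·y_i), indices taken mod 5.
A_1→A_2: (-7)(4) − (11)(8) = -116
A_2→A_3: (11)(16) − (12)(4) = 128
A_3→A_4: (12)(24) − (-11)(16) = 464
A_4→A_5: (-11)(23) − (-11)(24) = 11
A_5→A_1: (-11)(8) − (-7)(23) = 73
Σ = 560
Area = |Σ|/2 = 280.
Hole:
Apply the shoelace (surveyor's) formula: 2A = Σ (x_i·y_{i+1} − x_{i+1}·y_i), indices taken mod 3.
P_1→P_2: (-2)(15) − (3)(10) = -60
P_2→P_3: (3)(15) − (-2)(15) = 75
P_3→P_1: (-2)(10) − (-2)(15) = 10
Σ = 25
Area = |Σ|/2 = 12.5.
Net area = 280 − 12.5 = 267.5.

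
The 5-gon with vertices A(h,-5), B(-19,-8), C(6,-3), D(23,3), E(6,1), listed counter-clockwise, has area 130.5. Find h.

-21

Write out the shoelace sum; only the two edges meeting at A involve h:
2·Area = [(6·(-5) − h·1) + (h·(-8) − (-19)·(-5))] + 197
       = -9·h + 72 = 261
⇒ h = -21.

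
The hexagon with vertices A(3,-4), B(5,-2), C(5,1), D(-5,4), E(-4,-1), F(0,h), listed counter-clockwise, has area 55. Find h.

The doubled signed area Σ (x_i y_{i+1} − x_{i+1} y_i) is linear in h.
With h=0 it equals 75; the coefficient of h is -7 (from the two edges through F).
So -7·h + 75 = 2·55 = 110 ⇒ h = -5.

-5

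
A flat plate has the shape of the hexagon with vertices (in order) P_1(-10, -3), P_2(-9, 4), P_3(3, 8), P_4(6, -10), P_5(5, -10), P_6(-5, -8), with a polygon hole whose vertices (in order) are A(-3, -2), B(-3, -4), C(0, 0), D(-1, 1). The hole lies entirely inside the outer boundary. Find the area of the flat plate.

191.5

Outer boundary:
Cross-terms: -67, -84, -78, -10, -90, -65  ⇒  Σ = -394
Area = |Σ|/2 = 197.
Hole:
Apply Gauss's area formula: 2A = Σ (x_i·y_{i+1} − x_{i+1}·y_i), indices taken mod 4.
Cross-terms: 6, 0, 0, 5  ⇒  Σ = 11
Area = |Σ|/2 = 5.5.
Net area = 197 − 5.5 = 191.5.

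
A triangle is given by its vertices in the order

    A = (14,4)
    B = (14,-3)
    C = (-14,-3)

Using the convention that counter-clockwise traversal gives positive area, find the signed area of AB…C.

Cross-terms: -98, -84, -14  ⇒  Σ = -196
Signed area = Σ/2 = -98 (negative ⇒ clockwise traversal).

-98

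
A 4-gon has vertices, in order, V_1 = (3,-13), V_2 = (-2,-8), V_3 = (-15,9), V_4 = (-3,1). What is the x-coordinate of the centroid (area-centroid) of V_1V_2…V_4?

-104/21

Apply Gauss's area formula. First the cross-terms c_i = x_i·y_{i+1} − x_{i+1}·y_i:
  -50, -138, 12, 36  ⇒  2A = -140, A = -70.
Then Σ (x_i + x_{i+1})·c_i = 2080, so x̄ = 2080 / (6·(-70)) = -104/21.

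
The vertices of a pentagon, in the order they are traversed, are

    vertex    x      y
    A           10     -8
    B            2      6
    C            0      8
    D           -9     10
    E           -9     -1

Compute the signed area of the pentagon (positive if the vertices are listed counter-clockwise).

172.5

Apply Gauss's area formula: 2A = Σ (x_i·y_{i+1} − x_{i+1}·y_i), indices taken mod 5.
Cross-terms: 76, 16, 72, 99, 82  ⇒  Σ = 345
Signed area = Σ/2 = 172.5 (positive ⇒ counter-clockwise traversal).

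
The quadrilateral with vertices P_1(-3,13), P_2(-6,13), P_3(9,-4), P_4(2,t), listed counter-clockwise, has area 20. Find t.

The doubled signed area Σ (x_i y_{i+1} − x_{i+1} y_i) is linear in t.
With t=0 it equals -20; the coefficient of t is 12 (from the two edges through P_4).
So 12·t + -20 = 2·20 = 40 ⇒ t = 5.

5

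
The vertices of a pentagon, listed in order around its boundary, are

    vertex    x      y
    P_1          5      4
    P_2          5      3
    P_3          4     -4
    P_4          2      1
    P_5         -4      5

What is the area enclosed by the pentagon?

Apply Gauss's area formula: 2A = Σ (x_i·y_{i+1} − x_{i+1}·y_i), indices taken mod 5.
Cross-terms: -5, -32, 12, 14, -41  ⇒  Σ = -52
Area = |Σ|/2 = 26.

26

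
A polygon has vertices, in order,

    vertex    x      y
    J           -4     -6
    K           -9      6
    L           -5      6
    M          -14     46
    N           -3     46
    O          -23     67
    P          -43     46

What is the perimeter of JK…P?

192

|JK| = √((-5)² + (12)²) = √169 = 13
|KL| = √((4)² + (0)²) = √16 = 4
|LM| = √((-9)² + (40)²) = √1681 = 41
|MN| = √((11)² + (0)²) = √121 = 11
|NO| = √((-20)² + (21)²) = √841 = 29
|OP| = √((-20)² + (-21)²) = √841 = 29
|PJ| = √((39)² + (-52)²) = √4225 = 65
Perimeter = 13 + 4 + 41 + 11 + 29 + 29 + 65 = 192.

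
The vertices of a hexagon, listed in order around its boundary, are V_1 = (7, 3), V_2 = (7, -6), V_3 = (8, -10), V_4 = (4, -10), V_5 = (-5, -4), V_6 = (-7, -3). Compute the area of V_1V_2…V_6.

Cross-terms: -63, -22, -40, -66, -13, 0  ⇒  Σ = -204
Area = |Σ|/2 = 102.

102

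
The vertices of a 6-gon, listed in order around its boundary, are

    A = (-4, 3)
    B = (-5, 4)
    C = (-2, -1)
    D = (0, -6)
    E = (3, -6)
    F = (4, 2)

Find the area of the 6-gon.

46

Apply the shoelace formula: 2A = Σ (x_i·y_{i+1} − x_{i+1}·y_i), indices taken mod 6.
Σ = (-1) + (13) + (12) + (18) + (30) + (20) = 92
Area = |Σ|/2 = 46.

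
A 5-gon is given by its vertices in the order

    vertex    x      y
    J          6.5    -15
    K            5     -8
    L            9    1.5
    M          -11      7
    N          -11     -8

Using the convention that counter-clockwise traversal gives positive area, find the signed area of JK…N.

282

Apply the shoelace (surveyor's) formula: 2A = Σ (x_i·y_{i+1} − x_{i+1}·y_i), indices taken mod 5.
J→K: (6.5)(-8) − (5)(-15) = 23
K→L: (5)(1.5) − (9)(-8) = 79.5
L→M: (9)(7) − (-11)(1.5) = 79.5
M→N: (-11)(-8) − (-11)(7) = 165
N→J: (-11)(-15) − (6.5)(-8) = 217
Σ = 564
Signed area = Σ/2 = 282 (positive ⇒ counter-clockwise traversal).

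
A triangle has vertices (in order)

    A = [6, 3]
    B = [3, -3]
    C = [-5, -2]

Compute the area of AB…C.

Apply Gauss's area formula: 2A = Σ (x_i·y_{i+1} − x_{i+1}·y_i), indices taken mod 3.
Cross-terms: -27, -21, -3  ⇒  Σ = -51
Area = |Σ|/2 = 25.5.

25.5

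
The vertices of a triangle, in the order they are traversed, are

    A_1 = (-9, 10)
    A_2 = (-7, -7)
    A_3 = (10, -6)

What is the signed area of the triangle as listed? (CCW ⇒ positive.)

A_1→A_2: (-9)(-7) − (-7)(10) = 133
A_2→A_3: (-7)(-6) − (10)(-7) = 112
A_3→A_1: (10)(10) − (-9)(-6) = 46
Σ = 291
Signed area = Σ/2 = 145.5 (positive ⇒ counter-clockwise traversal).

145.5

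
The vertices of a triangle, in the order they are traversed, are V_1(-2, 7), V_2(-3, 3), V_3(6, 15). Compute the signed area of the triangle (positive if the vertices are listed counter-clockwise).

12

Apply the shoelace formula: 2A = Σ (x_i·y_{i+1} − x_{i+1}·y_i), indices taken mod 3.
Σ = (15) + (-63) + (72) = 24
Signed area = Σ/2 = 12 (positive ⇒ counter-clockwise traversal).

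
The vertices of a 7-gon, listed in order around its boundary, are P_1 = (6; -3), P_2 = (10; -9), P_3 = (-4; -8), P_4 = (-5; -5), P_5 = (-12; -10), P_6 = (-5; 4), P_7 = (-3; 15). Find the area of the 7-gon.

206

Apply Gauss's area formula: 2A = Σ (x_i·y_{i+1} − x_{i+1}·y_i), indices taken mod 7.
P_1→P_2: (6)(-9) − (10)(-3) = -24
P_2→P_3: (10)(-8) − (-4)(-9) = -116
P_3→P_4: (-4)(-5) − (-5)(-8) = -20
P_4→P_5: (-5)(-10) − (-12)(-5) = -10
P_5→P_6: (-12)(4) − (-5)(-10) = -98
P_6→P_7: (-5)(15) − (-3)(4) = -63
P_7→P_1: (-3)(-3) − (6)(15) = -81
Σ = -412
Area = |Σ|/2 = 206.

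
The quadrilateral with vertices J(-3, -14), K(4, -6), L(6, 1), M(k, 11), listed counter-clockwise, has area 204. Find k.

Write out the shoelace sum; only the two edges meeting at M involve k:
2·Area = [(6·11 − k·1) + (k·(-14) − (-3)·11)] + 114
       = -15·k + 213 = 408
⇒ k = -13.

-13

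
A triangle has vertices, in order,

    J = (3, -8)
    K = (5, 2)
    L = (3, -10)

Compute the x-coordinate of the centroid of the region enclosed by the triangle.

Apply the surveyor's formula. First the cross-terms c_i = x_i·y_{i+1} − x_{i+1}·y_i:
  46, -56, 6  ⇒  2A = -4, A = -2.
Then Σ (x_i + x_{i+1})·c_i = -44, so x̄ = -44 / (6·(-2)) = 11/3.

11/3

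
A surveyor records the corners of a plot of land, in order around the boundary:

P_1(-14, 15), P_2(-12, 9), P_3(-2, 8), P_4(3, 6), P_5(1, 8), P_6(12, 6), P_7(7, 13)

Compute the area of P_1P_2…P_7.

134.5

Apply Gauss's area formula: 2A = Σ (x_i·y_{i+1} − x_{i+1}·y_i), indices taken mod 7.
Σ = (54) + (-78) + (-36) + (18) + (-90) + (114) + (287) = 269
Area = |Σ|/2 = 134.5.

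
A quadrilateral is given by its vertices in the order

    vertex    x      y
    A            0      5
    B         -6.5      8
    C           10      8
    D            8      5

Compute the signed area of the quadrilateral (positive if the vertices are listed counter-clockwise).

Apply Gauss's area formula: 2A = Σ (x_i·y_{i+1} − x_{i+1}·y_i), indices taken mod 4.
Σ = (32.5) + (-132) + (-14) + (40) = -73.5
Signed area = Σ/2 = -36.75 (negative ⇒ clockwise traversal).

-36.75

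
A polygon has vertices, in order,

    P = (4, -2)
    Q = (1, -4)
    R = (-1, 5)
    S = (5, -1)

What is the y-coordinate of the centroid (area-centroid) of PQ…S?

Apply Gauss's area formula. First the cross-terms c_i = x_i·y_{i+1} − x_{i+1}·y_i:
  -14, 1, -24, -6  ⇒  2A = -43, A = -21.5.
Then Σ (y_i + y_{i+1})·c_i = 7, so ȳ = 7 / (6·(-21.5)) = -7/129.

-7/129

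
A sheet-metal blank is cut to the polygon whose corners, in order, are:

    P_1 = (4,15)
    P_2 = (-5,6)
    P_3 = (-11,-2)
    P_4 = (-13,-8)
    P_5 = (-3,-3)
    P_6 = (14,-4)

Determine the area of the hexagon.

Σ = (99) + (76) + (62) + (15) + (54) + (226) = 532
Area = |Σ|/2 = 266.

266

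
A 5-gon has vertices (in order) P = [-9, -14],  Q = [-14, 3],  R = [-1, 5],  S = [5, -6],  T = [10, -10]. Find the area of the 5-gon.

264.5

Apply Gauss's area formula: 2A = Σ (x_i·y_{i+1} − x_{i+1}·y_i), indices taken mod 5.
P→Q: (-9)(3) − (-14)(-14) = -223
Q→R: (-14)(5) − (-1)(3) = -67
R→S: (-1)(-6) − (5)(5) = -19
S→T: (5)(-10) − (10)(-6) = 10
T→P: (10)(-14) − (-9)(-10) = -230
Σ = -529
Area = |Σ|/2 = 264.5.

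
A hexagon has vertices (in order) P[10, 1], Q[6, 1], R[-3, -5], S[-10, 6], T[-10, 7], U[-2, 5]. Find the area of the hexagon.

94.5

Σ = (4) + (-27) + (-68) + (-10) + (-36) + (-52) = -189
Area = |Σ|/2 = 94.5.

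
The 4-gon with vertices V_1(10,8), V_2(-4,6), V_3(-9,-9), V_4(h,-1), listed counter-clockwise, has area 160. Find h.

7

The doubled signed area Σ (x_i y_{i+1} − x_{i+1} y_i) is linear in h.
With h=0 it equals 201; the coefficient of h is 17 (from the two edges through V_4).
So 17·h + 201 = 2·160 = 320 ⇒ h = 7.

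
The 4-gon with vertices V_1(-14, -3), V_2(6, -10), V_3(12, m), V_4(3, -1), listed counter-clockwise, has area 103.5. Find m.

The doubled signed area Σ (x_i y_{i+1} − x_{i+1} y_i) is linear in m.
With m=0 it equals 243; the coefficient of m is 3 (from the two edges through V_3).
So 3·m + 243 = 2·103.5 = 207 ⇒ m = -12.

-12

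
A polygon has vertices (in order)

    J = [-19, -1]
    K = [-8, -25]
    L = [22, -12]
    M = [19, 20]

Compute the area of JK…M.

1071

Apply the shoelace (surveyor's) formula: 2A = Σ (x_i·y_{i+1} − x_{i+1}·y_i), indices taken mod 4.
J→K: (-19)(-25) − (-8)(-1) = 467
K→L: (-8)(-12) − (22)(-25) = 646
L→M: (22)(20) − (19)(-12) = 668
M→J: (19)(-1) − (-19)(20) = 361
Σ = 2142
Area = |Σ|/2 = 1071.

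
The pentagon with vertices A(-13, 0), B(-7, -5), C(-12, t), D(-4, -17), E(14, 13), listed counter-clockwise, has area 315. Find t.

-22

The doubled signed area Σ (x_i y_{i+1} − x_{i+1} y_i) is linear in t.
With t=0 it equals 564; the coefficient of t is -3 (from the two edges through C).
So -3·t + 564 = 2·315 = 630 ⇒ t = -22.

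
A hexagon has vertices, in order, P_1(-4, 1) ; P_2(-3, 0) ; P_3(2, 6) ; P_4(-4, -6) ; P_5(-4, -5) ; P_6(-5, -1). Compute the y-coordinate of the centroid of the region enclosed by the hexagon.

-65/111

Apply the shoelace (surveyor's) formula. First the cross-terms c_i = x_i·y_{i+1} − x_{i+1}·y_i:
  3, -18, 12, -4, -21, -9  ⇒  2A = -37, A = -18.5.
Then Σ (y_i + y_{i+1})·c_i = 65, so ȳ = 65 / (6·(-18.5)) = -65/111.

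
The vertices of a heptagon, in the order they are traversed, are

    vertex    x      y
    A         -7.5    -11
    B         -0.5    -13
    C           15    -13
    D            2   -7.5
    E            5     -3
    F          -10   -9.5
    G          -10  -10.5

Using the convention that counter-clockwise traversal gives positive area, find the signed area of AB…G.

101.125

Apply the shoelace formula: 2A = Σ (x_i·y_{i+1} − x_{i+1}·y_i), indices taken mod 7.
Σ = (92) + (201.5) + (-86.5) + (31.5) + (-77.5) + (10) + (31.25) = 202.25
Signed area = Σ/2 = 101.125 (positive ⇒ counter-clockwise traversal).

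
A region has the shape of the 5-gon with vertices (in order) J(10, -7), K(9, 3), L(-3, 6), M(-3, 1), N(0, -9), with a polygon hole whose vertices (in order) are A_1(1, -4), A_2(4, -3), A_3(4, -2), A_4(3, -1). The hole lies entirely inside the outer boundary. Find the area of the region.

140

Outer boundary:
Σ = (93) + (63) + (15) + (27) + (90) = 288
Area = |Σ|/2 = 144.
Hole:
Cross-terms: 13, 4, 2, -11  ⇒  Σ = 8
Area = |Σ|/2 = 4.
Net area = 144 − 4 = 140.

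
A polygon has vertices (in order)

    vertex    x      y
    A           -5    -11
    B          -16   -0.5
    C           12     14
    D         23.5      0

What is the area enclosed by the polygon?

489.5

Cross-terms: -173.5, -218, -329, -258.5  ⇒  Σ = -979
Area = |Σ|/2 = 489.5.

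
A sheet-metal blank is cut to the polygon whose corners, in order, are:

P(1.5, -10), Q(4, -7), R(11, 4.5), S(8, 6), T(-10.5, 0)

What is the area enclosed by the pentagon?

Σ = (29.5) + (95) + (30) + (63) + (105) = 322.5
Area = |Σ|/2 = 161.25.

161.25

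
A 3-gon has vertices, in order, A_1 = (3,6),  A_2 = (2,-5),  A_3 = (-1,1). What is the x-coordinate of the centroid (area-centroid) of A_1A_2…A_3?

4/3

Apply the shoelace formula. First the cross-terms c_i = x_i·y_{i+1} − x_{i+1}·y_i:
  -27, -3, -9  ⇒  2A = -39, A = -19.5.
Then Σ (x_i + x_{i+1})·c_i = -156, so x̄ = -156 / (6·(-19.5)) = 4/3.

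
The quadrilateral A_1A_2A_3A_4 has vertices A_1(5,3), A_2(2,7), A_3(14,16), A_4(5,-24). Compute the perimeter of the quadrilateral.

88

|A_1A_2| = √((-3)² + (4)²) = √25 = 5
|A_2A_3| = √((12)² + (9)²) = √225 = 15
|A_3A_4| = √((-9)² + (-40)²) = √1681 = 41
|A_4A_1| = √((0)² + (27)²) = √729 = 27
Perimeter = 5 + 15 + 41 + 27 = 88.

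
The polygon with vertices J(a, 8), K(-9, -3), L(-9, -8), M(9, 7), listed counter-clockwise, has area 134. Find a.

Write out the shoelace sum; only the two edges meeting at J involve a:
2·Area = [(9·8 − a·7) + (a·(-3) − (-9)·8)] + 54
       = -10·a + 198 = 268
⇒ a = -7.

-7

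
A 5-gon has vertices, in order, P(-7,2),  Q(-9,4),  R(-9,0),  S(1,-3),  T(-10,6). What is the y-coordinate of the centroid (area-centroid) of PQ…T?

Apply the surveyor's formula. First the cross-terms c_i = x_i·y_{i+1} − x_{i+1}·y_i:
  -10, 36, 27, -24, 22  ⇒  2A = 51, A = 25.5.
Then Σ (y_i + y_{i+1})·c_i = 107, so ȳ = 107 / (6·25.5) = 107/153.

107/153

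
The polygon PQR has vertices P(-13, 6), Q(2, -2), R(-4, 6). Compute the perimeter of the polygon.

36

|PQ| = √((15)² + (-8)²) = √289 = 17
|QR| = √((-6)² + (8)²) = √100 = 10
|RP| = √((-9)² + (0)²) = √81 = 9
Perimeter = 17 + 10 + 9 = 36.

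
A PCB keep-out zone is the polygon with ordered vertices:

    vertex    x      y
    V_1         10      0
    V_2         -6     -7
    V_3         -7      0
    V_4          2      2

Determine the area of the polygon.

76.5

Apply the shoelace (surveyor's) formula: 2A = Σ (x_i·y_{i+1} − x_{i+1}·y_i), indices taken mod 4.
Σ = (-70) + (-49) + (-14) + (-20) = -153
Area = |Σ|/2 = 76.5.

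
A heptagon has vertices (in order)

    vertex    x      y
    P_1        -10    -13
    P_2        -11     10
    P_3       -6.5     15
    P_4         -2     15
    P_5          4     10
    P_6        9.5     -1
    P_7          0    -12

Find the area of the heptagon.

Apply Gauss's area formula: 2A = Σ (x_i·y_{i+1} − x_{i+1}·y_i), indices taken mod 7.
Σ = (-243) + (-100) + (-67.5) + (-80) + (-99) + (-114) + (-120) = -823.5
Area = |Σ|/2 = 411.75.

411.75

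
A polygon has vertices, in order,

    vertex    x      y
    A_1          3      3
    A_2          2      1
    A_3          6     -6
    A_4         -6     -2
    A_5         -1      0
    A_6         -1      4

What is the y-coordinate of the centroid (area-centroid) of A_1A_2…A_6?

-23/18

Apply the surveyor's formula. First the cross-terms c_i = x_i·y_{i+1} − x_{i+1}·y_i:
  -3, -18, -48, -2, -4, -15  ⇒  2A = -90, A = -45.
Then Σ (y_i + y_{i+1})·c_i = 345, so ȳ = 345 / (6·(-45)) = -23/18.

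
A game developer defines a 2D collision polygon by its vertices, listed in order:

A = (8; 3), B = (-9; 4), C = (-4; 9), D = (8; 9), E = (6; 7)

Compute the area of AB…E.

A→B: (8)(4) − (-9)(3) = 59
B→C: (-9)(9) − (-4)(4) = -65
C→D: (-4)(9) − (8)(9) = -108
D→E: (8)(7) − (6)(9) = 2
E→A: (6)(3) − (8)(7) = -38
Σ = -150
Area = |Σ|/2 = 75.

75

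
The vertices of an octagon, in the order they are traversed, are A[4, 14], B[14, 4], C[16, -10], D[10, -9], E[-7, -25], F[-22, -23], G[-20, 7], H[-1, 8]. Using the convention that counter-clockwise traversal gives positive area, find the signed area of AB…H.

Σ = (-180) + (-204) + (-44) + (-313) + (-389) + (-614) + (-153) + (-46) = -1943
Signed area = Σ/2 = -971.5 (negative ⇒ clockwise traversal).

-971.5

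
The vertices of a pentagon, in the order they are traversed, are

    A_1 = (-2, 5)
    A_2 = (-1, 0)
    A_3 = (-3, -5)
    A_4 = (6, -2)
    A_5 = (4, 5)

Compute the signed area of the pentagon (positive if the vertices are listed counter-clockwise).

Apply the shoelace (surveyor's) formula: 2A = Σ (x_i·y_{i+1} − x_{i+1}·y_i), indices taken mod 5.
Σ = (5) + (5) + (36) + (38) + (30) = 114
Signed area = Σ/2 = 57 (positive ⇒ counter-clockwise traversal).

57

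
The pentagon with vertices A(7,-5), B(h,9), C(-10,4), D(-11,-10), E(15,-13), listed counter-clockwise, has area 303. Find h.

The doubled signed area Σ (x_i y_{i+1} − x_{i+1} y_i) is linear in h.
With h=0 it equals 606; the coefficient of h is 9 (from the two edges through B).
So 9·h + 606 = 2·303 = 606 ⇒ h = 0.

0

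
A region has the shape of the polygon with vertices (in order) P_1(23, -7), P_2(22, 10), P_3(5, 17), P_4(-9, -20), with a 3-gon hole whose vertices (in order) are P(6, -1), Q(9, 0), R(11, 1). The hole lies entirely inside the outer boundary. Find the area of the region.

Outer boundary:
Σ = (384) + (324) + (53) + (523) = 1284
Area = |Σ|/2 = 642.
Hole:
Apply Gauss's area formula: 2A = Σ (x_i·y_{i+1} − x_{i+1}·y_i), indices taken mod 3.
Σ = (9) + (9) + (-17) = 1
Area = |Σ|/2 = 0.5.
Net area = 642 − 0.5 = 641.5.

641.5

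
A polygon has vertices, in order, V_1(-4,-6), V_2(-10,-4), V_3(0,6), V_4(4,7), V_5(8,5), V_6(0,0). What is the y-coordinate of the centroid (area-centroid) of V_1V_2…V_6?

Apply the shoelace (surveyor's) formula. First the cross-terms c_i = x_i·y_{i+1} − x_{i+1}·y_i:
  -44, -60, -24, -36, 0, 0  ⇒  2A = -164, A = -82.
Then Σ (y_i + y_{i+1})·c_i = -424, so ȳ = -424 / (6·(-82)) = 106/123.

106/123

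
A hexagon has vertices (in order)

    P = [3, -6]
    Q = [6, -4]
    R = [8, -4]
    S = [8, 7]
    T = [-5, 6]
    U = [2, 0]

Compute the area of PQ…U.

89.5

Apply the surveyor's formula: 2A = Σ (x_i·y_{i+1} − x_{i+1}·y_i), indices taken mod 6.
Σ = (24) + (8) + (88) + (83) + (-12) + (-12) = 179
Area = |Σ|/2 = 89.5.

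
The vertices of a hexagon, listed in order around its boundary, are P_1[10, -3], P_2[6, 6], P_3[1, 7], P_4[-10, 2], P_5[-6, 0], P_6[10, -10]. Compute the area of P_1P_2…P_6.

164

Σ = (78) + (36) + (72) + (12) + (60) + (70) = 328
Area = |Σ|/2 = 164.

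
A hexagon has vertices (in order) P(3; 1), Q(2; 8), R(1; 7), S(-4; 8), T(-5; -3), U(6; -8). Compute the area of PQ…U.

102

Apply the shoelace (surveyor's) formula: 2A = Σ (x_i·y_{i+1} − x_{i+1}·y_i), indices taken mod 6.
P→Q: (3)(8) − (2)(1) = 22
Q→R: (2)(7) − (1)(8) = 6
R→S: (1)(8) − (-4)(7) = 36
S→T: (-4)(-3) − (-5)(8) = 52
T→U: (-5)(-8) − (6)(-3) = 58
U→P: (6)(1) − (3)(-8) = 30
Σ = 204
Area = |Σ|/2 = 102.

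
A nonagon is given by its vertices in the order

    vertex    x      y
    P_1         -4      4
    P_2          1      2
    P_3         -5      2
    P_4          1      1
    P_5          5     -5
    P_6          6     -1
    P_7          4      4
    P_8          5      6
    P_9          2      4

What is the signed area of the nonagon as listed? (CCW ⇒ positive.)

Apply the shoelace (surveyor's) formula: 2A = Σ (x_i·y_{i+1} − x_{i+1}·y_i), indices taken mod 9.
Cross-terms: -12, 12, -7, -10, 25, 28, 4, 8, 24  ⇒  Σ = 72
Signed area = Σ/2 = 36 (positive ⇒ counter-clockwise traversal).

36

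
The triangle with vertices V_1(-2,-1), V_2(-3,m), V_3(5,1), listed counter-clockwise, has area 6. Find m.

The doubled signed area Σ (x_i y_{i+1} − x_{i+1} y_i) is linear in m.
With m=0 it equals -9; the coefficient of m is -7 (from the two edges through V_2).
So -7·m + -9 = 2·6 = 12 ⇒ m = -3.

-3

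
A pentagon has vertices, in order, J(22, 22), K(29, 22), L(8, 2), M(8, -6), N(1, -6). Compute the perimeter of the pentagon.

|JK| = √((7)² + (0)²) = √49 = 7
|KL| = √((-21)² + (-20)²) = √841 = 29
|LM| = √((0)² + (-8)²) = √64 = 8
|MN| = √((-7)² + (0)²) = √49 = 7
|NJ| = √((21)² + (28)²) = √1225 = 35
Perimeter = 7 + 29 + 8 + 7 + 35 = 86.

86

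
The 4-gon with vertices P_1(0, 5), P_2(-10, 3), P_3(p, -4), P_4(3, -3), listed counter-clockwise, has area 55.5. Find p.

1

Write out the shoelace sum; only the two edges meeting at P_3 involve p:
2·Area = [((-10)·(-4) − p·3) + (p·(-3) − 3·(-4))] + 65
       = -6·p + 117 = 111
⇒ p = 1.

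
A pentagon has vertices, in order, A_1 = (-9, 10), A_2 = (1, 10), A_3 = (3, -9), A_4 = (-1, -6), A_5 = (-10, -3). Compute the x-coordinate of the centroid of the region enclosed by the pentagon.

Apply the shoelace (surveyor's) formula. First the cross-terms c_i = x_i·y_{i+1} − x_{i+1}·y_i:
  -100, -39, -27, -57, -127  ⇒  2A = -350, A = -175.
Then Σ (x_i + x_{i+1})·c_i = 3630, so x̄ = 3630 / (6·(-175)) = -121/35.

-121/35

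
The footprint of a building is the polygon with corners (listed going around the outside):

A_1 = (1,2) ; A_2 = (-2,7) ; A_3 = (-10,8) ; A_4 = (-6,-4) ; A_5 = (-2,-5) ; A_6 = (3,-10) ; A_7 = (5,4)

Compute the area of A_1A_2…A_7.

A_1→A_2: (1)(7) − (-2)(2) = 11
A_2→A_3: (-2)(8) − (-10)(7) = 54
A_3→A_4: (-10)(-4) − (-6)(8) = 88
A_4→A_5: (-6)(-5) − (-2)(-4) = 22
A_5→A_6: (-2)(-10) − (3)(-5) = 35
A_6→A_7: (3)(4) − (5)(-10) = 62
A_7→A_1: (5)(2) − (1)(4) = 6
Σ = 278
Area = |Σ|/2 = 139.

139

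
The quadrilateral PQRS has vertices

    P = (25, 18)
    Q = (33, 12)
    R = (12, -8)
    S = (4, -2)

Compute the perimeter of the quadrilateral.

|PQ| = √((8)² + (-6)²) = √100 = 10
|QR| = √((-21)² + (-20)²) = √841 = 29
|RS| = √((-8)² + (6)²) = √100 = 10
|SP| = √((21)² + (20)²) = √841 = 29
Perimeter = 10 + 29 + 10 + 29 = 78.

78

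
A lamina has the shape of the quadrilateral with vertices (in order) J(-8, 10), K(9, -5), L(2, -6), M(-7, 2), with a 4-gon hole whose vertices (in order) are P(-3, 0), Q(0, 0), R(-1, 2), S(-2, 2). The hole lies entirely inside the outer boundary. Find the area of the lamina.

89

Outer boundary:
Σ = (-50) + (-44) + (-38) + (-54) = -186
Area = |Σ|/2 = 93.
Hole:
Apply Gauss's area formula: 2A = Σ (x_i·y_{i+1} − x_{i+1}·y_i), indices taken mod 4.
Σ = (0) + (0) + (2) + (6) = 8
Area = |Σ|/2 = 4.
Net area = 93 − 4 = 89.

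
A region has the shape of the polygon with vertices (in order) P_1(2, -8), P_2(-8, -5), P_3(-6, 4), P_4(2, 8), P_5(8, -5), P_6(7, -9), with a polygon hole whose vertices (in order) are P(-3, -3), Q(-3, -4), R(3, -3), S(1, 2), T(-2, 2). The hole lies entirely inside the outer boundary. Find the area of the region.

Outer boundary:
Apply the shoelace formula: 2A = Σ (x_i·y_{i+1} − x_{i+1}·y_i), indices taken mod 6.
P_1→P_2: (2)(-5) − (-8)(-8) = -74
P_2→P_3: (-8)(4) − (-6)(-5) = -62
P_3→P_4: (-6)(8) − (2)(4) = -56
P_4→P_5: (2)(-5) − (8)(8) = -74
P_5→P_6: (8)(-9) − (7)(-5) = -37
P_6→P_1: (7)(-8) − (2)(-9) = -38
Σ = -341
Area = |Σ|/2 = 170.5.
Hole:
Cross-terms: 3, 21, 9, 6, 12  ⇒  Σ = 51
Area = |Σ|/2 = 25.5.
Net area = 170.5 − 25.5 = 145.

145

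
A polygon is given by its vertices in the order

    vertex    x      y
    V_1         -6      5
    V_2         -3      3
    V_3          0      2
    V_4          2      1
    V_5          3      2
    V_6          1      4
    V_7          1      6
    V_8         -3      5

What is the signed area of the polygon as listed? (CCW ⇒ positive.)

Apply the shoelace (surveyor's) formula: 2A = Σ (x_i·y_{i+1} − x_{i+1}·y_i), indices taken mod 8.
Σ = (-3) + (-6) + (-4) + (1) + (10) + (2) + (23) + (15) = 38
Signed area = Σ/2 = 19 (positive ⇒ counter-clockwise traversal).

19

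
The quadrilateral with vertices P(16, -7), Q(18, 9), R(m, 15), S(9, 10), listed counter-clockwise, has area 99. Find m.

The doubled signed area Σ (x_i y_{i+1} − x_{i+1} y_i) is linear in m.
With m=0 it equals 182; the coefficient of m is 1 (from the two edges through R).
So 1·m + 182 = 2·99 = 198 ⇒ m = 16.

16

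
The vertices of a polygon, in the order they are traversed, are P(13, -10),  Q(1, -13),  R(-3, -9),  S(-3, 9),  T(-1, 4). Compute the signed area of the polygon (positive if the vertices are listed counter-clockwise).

-153

Apply the shoelace (surveyor's) formula: 2A = Σ (x_i·y_{i+1} − x_{i+1}·y_i), indices taken mod 5.
Cross-terms: -159, -48, -54, -3, -42  ⇒  Σ = -306
Signed area = Σ/2 = -153 (negative ⇒ clockwise traversal).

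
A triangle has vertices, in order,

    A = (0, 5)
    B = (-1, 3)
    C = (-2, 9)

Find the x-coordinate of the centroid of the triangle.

Apply the shoelace (surveyor's) formula. First the cross-terms c_i = x_i·y_{i+1} − x_{i+1}·y_i:
  5, -3, -10  ⇒  2A = -8, A = -4.
Then Σ (x_i + x_{i+1})·c_i = 24, so x̄ = 24 / (6·(-4)) = -1.

-1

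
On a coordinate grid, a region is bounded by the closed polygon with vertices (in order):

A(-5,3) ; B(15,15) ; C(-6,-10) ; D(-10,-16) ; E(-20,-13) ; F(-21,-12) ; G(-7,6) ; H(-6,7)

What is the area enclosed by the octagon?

Apply the surveyor's formula: 2A = Σ (x_i·y_{i+1} − x_{i+1}·y_i), indices taken mod 8.
Σ = (-120) + (-60) + (-4) + (-190) + (-33) + (-210) + (-13) + (17) = -613
Area = |Σ|/2 = 306.5.

306.5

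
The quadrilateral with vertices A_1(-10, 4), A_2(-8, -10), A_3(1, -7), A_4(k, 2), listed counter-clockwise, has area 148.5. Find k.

7

The doubled signed area Σ (x_i y_{i+1} − x_{i+1} y_i) is linear in k.
With k=0 it equals 220; the coefficient of k is 11 (from the two edges through A_4).
So 11·k + 220 = 2·148.5 = 297 ⇒ k = 7.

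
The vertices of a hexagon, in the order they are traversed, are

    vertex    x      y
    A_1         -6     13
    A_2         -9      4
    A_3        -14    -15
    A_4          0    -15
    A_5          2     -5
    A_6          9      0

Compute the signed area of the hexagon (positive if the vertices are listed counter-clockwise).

343

Σ = (93) + (191) + (210) + (30) + (45) + (117) = 686
Signed area = Σ/2 = 343 (positive ⇒ counter-clockwise traversal).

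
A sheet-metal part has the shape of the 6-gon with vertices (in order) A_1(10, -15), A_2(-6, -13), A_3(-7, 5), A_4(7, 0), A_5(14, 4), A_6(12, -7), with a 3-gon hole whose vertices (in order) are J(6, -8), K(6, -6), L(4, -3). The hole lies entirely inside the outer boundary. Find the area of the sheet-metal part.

Outer boundary:
Apply the shoelace formula: 2A = Σ (x_i·y_{i+1} − x_{i+1}·y_i), indices taken mod 6.
Σ = (-220) + (-121) + (-35) + (28) + (-146) + (-110) = -604
Area = |Σ|/2 = 302.
Hole:
J→K: (6)(-6) − (6)(-8) = 12
K→L: (6)(-3) − (4)(-6) = 6
L→J: (4)(-8) − (6)(-3) = -14
Σ = 4
Area = |Σ|/2 = 2.
Net area = 302 − 2 = 300.

300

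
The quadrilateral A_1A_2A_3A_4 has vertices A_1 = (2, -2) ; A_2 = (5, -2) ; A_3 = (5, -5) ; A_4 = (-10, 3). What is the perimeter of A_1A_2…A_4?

36

|A_1A_2| = √((3)² + (0)²) = √9 = 3
|A_2A_3| = √((0)² + (-3)²) = √9 = 3
|A_3A_4| = √((-15)² + (8)²) = √289 = 17
|A_4A_1| = √((12)² + (-5)²) = √169 = 13
Perimeter = 3 + 3 + 17 + 13 = 36.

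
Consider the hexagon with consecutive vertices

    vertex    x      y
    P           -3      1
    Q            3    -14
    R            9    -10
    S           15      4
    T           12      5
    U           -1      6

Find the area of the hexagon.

221

Apply the shoelace (surveyor's) formula: 2A = Σ (x_i·y_{i+1} − x_{i+1}·y_i), indices taken mod 6.
Σ = (39) + (96) + (186) + (27) + (77) + (17) = 442
Area = |Σ|/2 = 221.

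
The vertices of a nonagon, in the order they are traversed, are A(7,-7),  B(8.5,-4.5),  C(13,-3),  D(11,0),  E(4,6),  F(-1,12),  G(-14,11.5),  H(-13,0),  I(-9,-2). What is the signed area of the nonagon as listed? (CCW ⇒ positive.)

Apply the shoelace (surveyor's) formula: 2A = Σ (x_i·y_{i+1} − x_{i+1}·y_i), indices taken mod 9.
A→B: (7)(-4.5) − (8.5)(-7) = 28
B→C: (8.5)(-3) − (13)(-4.5) = 33
C→D: (13)(0) − (11)(-3) = 33
D→E: (11)(6) − (4)(0) = 66
E→F: (4)(12) − (-1)(6) = 54
F→G: (-1)(11.5) − (-14)(12) = 156.5
G→H: (-14)(0) − (-13)(11.5) = 149.5
H→I: (-13)(-2) − (-9)(0) = 26
I→A: (-9)(-7) − (7)(-2) = 77
Σ = 623
Signed area = Σ/2 = 311.5 (positive ⇒ counter-clockwise traversal).

311.5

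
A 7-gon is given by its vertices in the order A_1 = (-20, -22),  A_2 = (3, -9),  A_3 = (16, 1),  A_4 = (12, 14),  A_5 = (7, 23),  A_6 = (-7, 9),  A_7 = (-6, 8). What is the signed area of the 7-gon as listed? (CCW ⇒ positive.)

648.5

Σ = (246) + (147) + (212) + (178) + (224) + (-2) + (292) = 1297
Signed area = Σ/2 = 648.5 (positive ⇒ counter-clockwise traversal).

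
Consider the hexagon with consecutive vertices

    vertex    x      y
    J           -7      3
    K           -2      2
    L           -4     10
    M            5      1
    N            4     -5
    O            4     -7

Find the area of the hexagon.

74

Apply the shoelace (surveyor's) formula: 2A = Σ (x_i·y_{i+1} − x_{i+1}·y_i), indices taken mod 6.
Cross-terms: -8, -12, -54, -29, -8, -37  ⇒  Σ = -148
Area = |Σ|/2 = 74.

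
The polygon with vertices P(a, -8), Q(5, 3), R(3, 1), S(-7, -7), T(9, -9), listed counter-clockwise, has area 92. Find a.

9

The doubled signed area Σ (x_i y_{i+1} − x_{i+1} y_i) is linear in a.
With a=0 it equals 76; the coefficient of a is 12 (from the two edges through P).
So 12·a + 76 = 2·92 = 184 ⇒ a = 9.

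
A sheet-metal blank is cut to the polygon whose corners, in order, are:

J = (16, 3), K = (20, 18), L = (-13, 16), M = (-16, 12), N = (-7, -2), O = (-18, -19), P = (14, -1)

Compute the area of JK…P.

Σ = (228) + (554) + (100) + (116) + (97) + (284) + (58) = 1437
Area = |Σ|/2 = 718.5.

718.5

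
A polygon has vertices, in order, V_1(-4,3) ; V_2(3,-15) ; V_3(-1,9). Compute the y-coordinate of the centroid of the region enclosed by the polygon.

-1

Apply Gauss's area formula. First the cross-terms c_i = x_i·y_{i+1} − x_{i+1}·y_i:
  51, 12, 33  ⇒  2A = 96, A = 48.
Then Σ (y_i + y_{i+1})·c_i = -288, so ȳ = -288 / (6·48) = -1.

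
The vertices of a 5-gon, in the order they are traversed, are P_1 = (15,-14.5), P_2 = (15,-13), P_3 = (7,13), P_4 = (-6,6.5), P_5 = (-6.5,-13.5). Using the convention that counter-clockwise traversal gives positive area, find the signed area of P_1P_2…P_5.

426

Apply Gauss's area formula: 2A = Σ (x_i·y_{i+1} − x_{i+1}·y_i), indices taken mod 5.
Cross-terms: 22.5, 286, 123.5, 123.25, 296.75  ⇒  Σ = 852
Signed area = Σ/2 = 426 (positive ⇒ counter-clockwise traversal).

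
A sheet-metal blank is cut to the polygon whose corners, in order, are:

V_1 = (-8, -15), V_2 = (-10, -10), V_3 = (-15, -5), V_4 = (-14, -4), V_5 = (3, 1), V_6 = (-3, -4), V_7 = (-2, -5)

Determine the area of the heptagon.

Apply Gauss's area formula: 2A = Σ (x_i·y_{i+1} − x_{i+1}·y_i), indices taken mod 7.
Σ = (-70) + (-100) + (-10) + (-2) + (-9) + (7) + (-10) = -194
Area = |Σ|/2 = 97.

97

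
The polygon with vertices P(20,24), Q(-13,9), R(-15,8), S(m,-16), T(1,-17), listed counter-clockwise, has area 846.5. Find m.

-22

Write out the shoelace sum; only the two edges meeting at S involve m:
2·Area = [((-15)·(-16) − m·8) + (m·(-17) − 1·(-16))] + 887
       = -25·m + 1143 = 1693
⇒ m = -22.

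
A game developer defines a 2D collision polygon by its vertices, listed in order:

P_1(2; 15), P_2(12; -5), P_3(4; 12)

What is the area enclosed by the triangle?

5

Apply the shoelace formula: 2A = Σ (x_i·y_{i+1} − x_{i+1}·y_i), indices taken mod 3.
Cross-terms: -190, 164, 36  ⇒  Σ = 10
Area = |Σ|/2 = 5.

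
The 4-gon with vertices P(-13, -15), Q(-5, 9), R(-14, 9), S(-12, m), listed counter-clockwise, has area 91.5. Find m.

-6

Write out the shoelace sum; only the two edges meeting at S involve m:
2·Area = [((-14)·m − (-12)·9) + ((-12)·(-15) − (-13)·m)] + -111
       = -1·m + 177 = 183
⇒ m = -6.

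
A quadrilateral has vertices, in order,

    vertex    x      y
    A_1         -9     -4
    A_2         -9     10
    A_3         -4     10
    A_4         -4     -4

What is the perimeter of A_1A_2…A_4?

|A_1A_2| = √((0)² + (14)²) = √196 = 14
|A_2A_3| = √((5)² + (0)²) = √25 = 5
|A_3A_4| = √((0)² + (-14)²) = √196 = 14
|A_4A_1| = √((-5)² + (0)²) = √25 = 5
Perimeter = 14 + 5 + 14 + 5 = 38.

38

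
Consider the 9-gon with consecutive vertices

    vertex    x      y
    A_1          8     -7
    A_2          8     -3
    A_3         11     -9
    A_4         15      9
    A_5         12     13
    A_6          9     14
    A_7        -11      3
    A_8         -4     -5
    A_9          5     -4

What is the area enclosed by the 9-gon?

Apply the shoelace (surveyor's) formula: 2A = Σ (x_i·y_{i+1} − x_{i+1}·y_i), indices taken mod 9.
Σ = (32) + (-39) + (234) + (87) + (51) + (181) + (67) + (41) + (-3) = 651
Area = |Σ|/2 = 325.5.

325.5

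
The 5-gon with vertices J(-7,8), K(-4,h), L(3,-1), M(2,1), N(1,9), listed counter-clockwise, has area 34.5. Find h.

6

Write out the shoelace sum; only the two edges meeting at K involve h:
2·Area = [((-7)·h − (-4)·8) + ((-4)·(-1) − 3·h)] + 93
       = -10·h + 129 = 69
⇒ h = 6.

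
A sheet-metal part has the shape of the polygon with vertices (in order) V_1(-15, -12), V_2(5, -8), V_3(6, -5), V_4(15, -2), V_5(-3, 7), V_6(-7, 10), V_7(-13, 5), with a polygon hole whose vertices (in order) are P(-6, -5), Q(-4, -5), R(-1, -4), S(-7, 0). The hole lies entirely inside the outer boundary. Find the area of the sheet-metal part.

341

Outer boundary:
Apply the shoelace (surveyor's) formula: 2A = Σ (x_i·y_{i+1} − x_{i+1}·y_i), indices taken mod 7.
Cross-terms: 180, 23, 63, 99, 19, 95, 231  ⇒  Σ = 710
Area = |Σ|/2 = 355.
Hole:
Cross-terms: 10, 11, -28, 35  ⇒  Σ = 28
Area = |Σ|/2 = 14.
Net area = 355 − 14 = 341.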